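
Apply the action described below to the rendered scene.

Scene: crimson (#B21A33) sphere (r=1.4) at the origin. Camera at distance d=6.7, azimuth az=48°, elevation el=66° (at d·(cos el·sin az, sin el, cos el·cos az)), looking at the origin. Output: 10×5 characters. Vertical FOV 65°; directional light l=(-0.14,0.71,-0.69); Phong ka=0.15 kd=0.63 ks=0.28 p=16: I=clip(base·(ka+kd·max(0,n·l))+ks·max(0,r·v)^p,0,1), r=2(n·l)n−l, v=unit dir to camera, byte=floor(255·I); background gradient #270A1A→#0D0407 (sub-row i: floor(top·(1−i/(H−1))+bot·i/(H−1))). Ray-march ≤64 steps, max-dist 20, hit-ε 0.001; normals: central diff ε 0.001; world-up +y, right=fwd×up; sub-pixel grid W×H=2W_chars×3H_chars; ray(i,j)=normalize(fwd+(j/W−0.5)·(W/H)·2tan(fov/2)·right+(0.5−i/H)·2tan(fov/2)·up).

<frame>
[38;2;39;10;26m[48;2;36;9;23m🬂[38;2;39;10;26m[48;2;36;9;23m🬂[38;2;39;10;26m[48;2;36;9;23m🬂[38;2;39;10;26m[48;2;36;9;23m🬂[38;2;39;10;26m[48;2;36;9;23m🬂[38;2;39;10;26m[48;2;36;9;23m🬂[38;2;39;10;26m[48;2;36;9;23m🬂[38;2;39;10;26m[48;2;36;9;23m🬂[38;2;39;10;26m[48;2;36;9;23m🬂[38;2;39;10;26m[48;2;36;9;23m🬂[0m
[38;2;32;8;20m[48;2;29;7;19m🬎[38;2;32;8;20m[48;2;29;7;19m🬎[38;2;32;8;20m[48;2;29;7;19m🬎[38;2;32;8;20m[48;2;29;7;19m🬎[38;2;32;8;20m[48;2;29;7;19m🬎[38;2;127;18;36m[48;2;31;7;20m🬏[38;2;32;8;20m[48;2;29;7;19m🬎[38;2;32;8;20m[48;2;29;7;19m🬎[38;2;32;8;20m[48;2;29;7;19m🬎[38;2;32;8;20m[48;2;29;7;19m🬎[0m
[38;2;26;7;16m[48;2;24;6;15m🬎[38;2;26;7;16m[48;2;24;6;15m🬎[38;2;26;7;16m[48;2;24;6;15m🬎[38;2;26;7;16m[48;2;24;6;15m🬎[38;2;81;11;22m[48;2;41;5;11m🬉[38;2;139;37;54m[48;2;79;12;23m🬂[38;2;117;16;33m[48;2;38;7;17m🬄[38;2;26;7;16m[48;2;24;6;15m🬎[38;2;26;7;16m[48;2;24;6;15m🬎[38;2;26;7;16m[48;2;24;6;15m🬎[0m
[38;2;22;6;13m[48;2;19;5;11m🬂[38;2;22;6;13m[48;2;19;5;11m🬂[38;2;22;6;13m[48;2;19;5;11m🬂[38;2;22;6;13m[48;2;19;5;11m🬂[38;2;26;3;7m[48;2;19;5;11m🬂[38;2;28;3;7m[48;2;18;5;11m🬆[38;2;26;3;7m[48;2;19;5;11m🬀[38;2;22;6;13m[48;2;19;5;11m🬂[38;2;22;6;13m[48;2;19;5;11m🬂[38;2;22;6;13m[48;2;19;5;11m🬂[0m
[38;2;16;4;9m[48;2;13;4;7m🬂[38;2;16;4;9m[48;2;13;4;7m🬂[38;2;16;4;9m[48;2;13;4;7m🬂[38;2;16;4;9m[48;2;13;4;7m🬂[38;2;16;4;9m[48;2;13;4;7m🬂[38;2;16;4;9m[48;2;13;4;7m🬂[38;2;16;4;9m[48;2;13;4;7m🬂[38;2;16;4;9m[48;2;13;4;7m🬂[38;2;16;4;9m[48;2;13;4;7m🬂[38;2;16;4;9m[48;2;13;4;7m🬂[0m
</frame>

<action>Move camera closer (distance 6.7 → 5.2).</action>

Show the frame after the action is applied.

<frame>
[38;2;39;10;26m[48;2;36;9;23m🬂[38;2;39;10;26m[48;2;36;9;23m🬂[38;2;39;10;26m[48;2;36;9;23m🬂[38;2;39;10;26m[48;2;36;9;23m🬂[38;2;39;10;26m[48;2;36;9;23m🬂[38;2;39;10;26m[48;2;36;9;23m🬂[38;2;39;10;26m[48;2;36;9;23m🬂[38;2;39;10;26m[48;2;36;9;23m🬂[38;2;39;10;26m[48;2;36;9;23m🬂[38;2;39;10;26m[48;2;36;9;23m🬂[0m
[38;2;32;8;20m[48;2;29;7;19m🬎[38;2;32;8;20m[48;2;29;7;19m🬎[38;2;32;8;20m[48;2;29;7;19m🬎[38;2;32;8;20m[48;2;29;7;19m🬎[38;2;32;8;20m[48;2;95;13;27m🬎[38;2;32;8;20m[48;2;127;21;38m🬎[38;2;136;19;39m[48;2;31;7;20m🬏[38;2;32;8;20m[48;2;29;7;19m🬎[38;2;32;8;20m[48;2;29;7;19m🬎[38;2;32;8;20m[48;2;29;7;19m🬎[0m
[38;2;26;7;16m[48;2;24;6;15m🬎[38;2;26;7;16m[48;2;24;6;15m🬎[38;2;26;7;16m[48;2;24;6;15m🬎[38;2;26;6;16m[48;2;27;3;7m🬕[38;2;78;11;22m[48;2;46;6;12m🬊[38;2;174;77;93m[48;2;84;13;25m🬁[38;2;97;14;27m[48;2;27;7;17m🬺[38;2;26;7;16m[48;2;24;6;15m🬎[38;2;26;7;16m[48;2;24;6;15m🬎[38;2;26;7;16m[48;2;24;6;15m🬎[0m
[38;2;22;6;13m[48;2;19;5;11m🬂[38;2;22;6;13m[48;2;19;5;11m🬂[38;2;22;6;13m[48;2;19;5;11m🬂[38;2;22;6;13m[48;2;19;5;11m🬂[38;2;26;3;7m[48;2;18;5;11m🬎[38;2;42;5;12m[48;2;22;4;9m🬂[38;2;53;7;15m[48;2;20;4;10m🬀[38;2;22;6;13m[48;2;19;5;11m🬂[38;2;22;6;13m[48;2;19;5;11m🬂[38;2;22;6;13m[48;2;19;5;11m🬂[0m
[38;2;16;4;9m[48;2;13;4;7m🬂[38;2;16;4;9m[48;2;13;4;7m🬂[38;2;16;4;9m[48;2;13;4;7m🬂[38;2;16;4;9m[48;2;13;4;7m🬂[38;2;16;4;9m[48;2;13;4;7m🬂[38;2;16;4;9m[48;2;13;4;7m🬂[38;2;16;4;9m[48;2;13;4;7m🬂[38;2;16;4;9m[48;2;13;4;7m🬂[38;2;16;4;9m[48;2;13;4;7m🬂[38;2;16;4;9m[48;2;13;4;7m🬂[0m
</frame>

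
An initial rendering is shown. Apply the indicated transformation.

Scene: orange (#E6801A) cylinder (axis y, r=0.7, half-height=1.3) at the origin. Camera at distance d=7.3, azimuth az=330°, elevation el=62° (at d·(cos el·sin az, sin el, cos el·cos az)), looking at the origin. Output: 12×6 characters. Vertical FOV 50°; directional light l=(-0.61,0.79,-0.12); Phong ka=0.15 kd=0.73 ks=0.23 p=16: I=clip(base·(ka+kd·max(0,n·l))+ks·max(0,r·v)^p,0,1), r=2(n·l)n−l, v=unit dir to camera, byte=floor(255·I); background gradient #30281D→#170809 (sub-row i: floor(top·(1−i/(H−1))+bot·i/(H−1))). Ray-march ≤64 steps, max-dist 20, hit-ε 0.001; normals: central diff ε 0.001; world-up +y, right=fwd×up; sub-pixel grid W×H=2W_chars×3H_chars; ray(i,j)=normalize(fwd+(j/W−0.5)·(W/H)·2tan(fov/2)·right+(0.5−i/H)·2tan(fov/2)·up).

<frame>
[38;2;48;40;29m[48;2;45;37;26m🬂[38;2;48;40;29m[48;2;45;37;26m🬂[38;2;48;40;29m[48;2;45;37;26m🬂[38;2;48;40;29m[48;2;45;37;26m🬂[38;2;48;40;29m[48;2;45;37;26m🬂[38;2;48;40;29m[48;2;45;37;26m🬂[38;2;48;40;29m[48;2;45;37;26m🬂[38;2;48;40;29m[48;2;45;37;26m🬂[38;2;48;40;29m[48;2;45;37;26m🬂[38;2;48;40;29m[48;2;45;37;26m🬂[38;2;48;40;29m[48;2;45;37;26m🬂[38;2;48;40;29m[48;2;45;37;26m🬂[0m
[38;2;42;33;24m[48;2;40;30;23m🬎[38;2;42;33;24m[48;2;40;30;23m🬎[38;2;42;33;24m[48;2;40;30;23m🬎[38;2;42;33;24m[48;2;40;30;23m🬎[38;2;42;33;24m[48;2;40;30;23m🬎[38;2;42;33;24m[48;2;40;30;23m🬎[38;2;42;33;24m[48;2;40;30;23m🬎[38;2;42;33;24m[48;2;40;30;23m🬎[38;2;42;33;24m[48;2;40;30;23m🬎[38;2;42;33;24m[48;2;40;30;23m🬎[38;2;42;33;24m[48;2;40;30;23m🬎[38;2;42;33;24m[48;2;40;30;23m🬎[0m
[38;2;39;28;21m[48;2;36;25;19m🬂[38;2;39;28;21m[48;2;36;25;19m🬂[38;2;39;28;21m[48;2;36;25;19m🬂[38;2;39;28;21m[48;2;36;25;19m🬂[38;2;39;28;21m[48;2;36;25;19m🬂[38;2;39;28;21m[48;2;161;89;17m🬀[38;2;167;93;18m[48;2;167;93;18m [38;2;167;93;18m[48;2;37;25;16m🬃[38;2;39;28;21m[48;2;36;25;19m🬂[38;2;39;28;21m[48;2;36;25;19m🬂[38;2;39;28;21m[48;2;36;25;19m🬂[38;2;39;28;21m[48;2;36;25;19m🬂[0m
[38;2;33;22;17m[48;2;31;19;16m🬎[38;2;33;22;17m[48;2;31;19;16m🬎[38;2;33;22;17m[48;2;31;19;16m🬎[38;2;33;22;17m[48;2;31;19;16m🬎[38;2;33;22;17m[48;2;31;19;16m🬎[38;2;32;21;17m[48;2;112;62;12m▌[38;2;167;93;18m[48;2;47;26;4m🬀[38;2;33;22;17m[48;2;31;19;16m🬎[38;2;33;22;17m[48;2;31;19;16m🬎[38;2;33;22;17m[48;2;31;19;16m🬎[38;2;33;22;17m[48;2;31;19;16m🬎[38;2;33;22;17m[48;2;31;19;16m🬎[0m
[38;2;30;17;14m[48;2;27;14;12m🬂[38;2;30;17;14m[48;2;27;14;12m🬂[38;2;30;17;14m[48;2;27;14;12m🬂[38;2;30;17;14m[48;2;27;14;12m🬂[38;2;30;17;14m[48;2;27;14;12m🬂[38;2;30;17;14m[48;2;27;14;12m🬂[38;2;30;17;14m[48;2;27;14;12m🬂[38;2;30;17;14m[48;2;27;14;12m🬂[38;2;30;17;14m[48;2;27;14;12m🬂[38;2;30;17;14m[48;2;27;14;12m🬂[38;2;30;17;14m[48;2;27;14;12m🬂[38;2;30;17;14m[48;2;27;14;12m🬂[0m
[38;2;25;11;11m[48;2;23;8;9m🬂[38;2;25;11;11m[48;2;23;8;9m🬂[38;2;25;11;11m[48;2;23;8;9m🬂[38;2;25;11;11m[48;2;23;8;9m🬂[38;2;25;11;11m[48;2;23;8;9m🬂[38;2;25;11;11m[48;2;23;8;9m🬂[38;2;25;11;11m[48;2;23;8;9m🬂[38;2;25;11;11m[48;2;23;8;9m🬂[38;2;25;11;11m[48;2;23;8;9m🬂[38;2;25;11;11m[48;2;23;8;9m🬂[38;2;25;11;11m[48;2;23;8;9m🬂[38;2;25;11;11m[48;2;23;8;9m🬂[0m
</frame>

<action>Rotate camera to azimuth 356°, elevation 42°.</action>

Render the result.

<frame>
[38;2;48;40;29m[48;2;45;37;26m🬂[38;2;48;40;29m[48;2;45;37;26m🬂[38;2;48;40;29m[48;2;45;37;26m🬂[38;2;48;40;29m[48;2;45;37;26m🬂[38;2;48;40;29m[48;2;45;37;26m🬂[38;2;48;40;29m[48;2;45;37;26m🬂[38;2;48;40;29m[48;2;45;37;26m🬂[38;2;48;40;29m[48;2;45;37;26m🬂[38;2;48;40;29m[48;2;45;37;26m🬂[38;2;48;40;29m[48;2;45;37;26m🬂[38;2;48;40;29m[48;2;45;37;26m🬂[38;2;48;40;29m[48;2;45;37;26m🬂[0m
[38;2;42;33;24m[48;2;40;30;23m🬎[38;2;42;33;24m[48;2;40;30;23m🬎[38;2;42;33;24m[48;2;40;30;23m🬎[38;2;42;33;24m[48;2;40;30;23m🬎[38;2;42;33;24m[48;2;40;30;23m🬎[38;2;42;33;24m[48;2;40;30;23m🬎[38;2;42;33;24m[48;2;40;30;23m🬎[38;2;42;33;24m[48;2;40;30;23m🬎[38;2;42;33;24m[48;2;40;30;23m🬎[38;2;42;33;24m[48;2;40;30;23m🬎[38;2;42;33;24m[48;2;40;30;23m🬎[38;2;42;33;24m[48;2;40;30;23m🬎[0m
[38;2;39;28;21m[48;2;36;25;19m🬂[38;2;39;28;21m[48;2;36;25;19m🬂[38;2;39;28;21m[48;2;36;25;19m🬂[38;2;39;28;21m[48;2;36;25;19m🬂[38;2;39;28;21m[48;2;36;25;19m🬂[38;2;157;87;17m[48;2;53;31;13m🬎[38;2;167;93;18m[48;2;34;19;3m🬎[38;2;167;93;18m[48;2;36;24;16m🬀[38;2;39;28;21m[48;2;36;25;19m🬂[38;2;39;28;21m[48;2;36;25;19m🬂[38;2;39;28;21m[48;2;36;25;19m🬂[38;2;39;28;21m[48;2;36;25;19m🬂[0m
[38;2;33;22;17m[48;2;31;19;16m🬎[38;2;33;22;17m[48;2;31;19;16m🬎[38;2;33;22;17m[48;2;31;19;16m🬎[38;2;33;22;17m[48;2;31;19;16m🬎[38;2;33;22;17m[48;2;31;19;16m🬎[38;2;32;21;17m[48;2;75;41;8m▌[38;2;34;19;3m[48;2;34;19;3m [38;2;33;22;17m[48;2;31;19;16m🬎[38;2;33;22;17m[48;2;31;19;16m🬎[38;2;33;22;17m[48;2;31;19;16m🬎[38;2;33;22;17m[48;2;31;19;16m🬎[38;2;33;22;17m[48;2;31;19;16m🬎[0m
[38;2;30;17;14m[48;2;27;14;12m🬂[38;2;30;17;14m[48;2;27;14;12m🬂[38;2;30;17;14m[48;2;27;14;12m🬂[38;2;30;17;14m[48;2;27;14;12m🬂[38;2;30;17;14m[48;2;27;14;12m🬂[38;2;81;45;9m[48;2;28;14;12m🬁[38;2;34;19;3m[48;2;27;14;12m🬂[38;2;30;17;14m[48;2;27;14;12m🬂[38;2;30;17;14m[48;2;27;14;12m🬂[38;2;30;17;14m[48;2;27;14;12m🬂[38;2;30;17;14m[48;2;27;14;12m🬂[38;2;30;17;14m[48;2;27;14;12m🬂[0m
[38;2;25;11;11m[48;2;23;8;9m🬂[38;2;25;11;11m[48;2;23;8;9m🬂[38;2;25;11;11m[48;2;23;8;9m🬂[38;2;25;11;11m[48;2;23;8;9m🬂[38;2;25;11;11m[48;2;23;8;9m🬂[38;2;25;11;11m[48;2;23;8;9m🬂[38;2;25;11;11m[48;2;23;8;9m🬂[38;2;25;11;11m[48;2;23;8;9m🬂[38;2;25;11;11m[48;2;23;8;9m🬂[38;2;25;11;11m[48;2;23;8;9m🬂[38;2;25;11;11m[48;2;23;8;9m🬂[38;2;25;11;11m[48;2;23;8;9m🬂[0m
</frame>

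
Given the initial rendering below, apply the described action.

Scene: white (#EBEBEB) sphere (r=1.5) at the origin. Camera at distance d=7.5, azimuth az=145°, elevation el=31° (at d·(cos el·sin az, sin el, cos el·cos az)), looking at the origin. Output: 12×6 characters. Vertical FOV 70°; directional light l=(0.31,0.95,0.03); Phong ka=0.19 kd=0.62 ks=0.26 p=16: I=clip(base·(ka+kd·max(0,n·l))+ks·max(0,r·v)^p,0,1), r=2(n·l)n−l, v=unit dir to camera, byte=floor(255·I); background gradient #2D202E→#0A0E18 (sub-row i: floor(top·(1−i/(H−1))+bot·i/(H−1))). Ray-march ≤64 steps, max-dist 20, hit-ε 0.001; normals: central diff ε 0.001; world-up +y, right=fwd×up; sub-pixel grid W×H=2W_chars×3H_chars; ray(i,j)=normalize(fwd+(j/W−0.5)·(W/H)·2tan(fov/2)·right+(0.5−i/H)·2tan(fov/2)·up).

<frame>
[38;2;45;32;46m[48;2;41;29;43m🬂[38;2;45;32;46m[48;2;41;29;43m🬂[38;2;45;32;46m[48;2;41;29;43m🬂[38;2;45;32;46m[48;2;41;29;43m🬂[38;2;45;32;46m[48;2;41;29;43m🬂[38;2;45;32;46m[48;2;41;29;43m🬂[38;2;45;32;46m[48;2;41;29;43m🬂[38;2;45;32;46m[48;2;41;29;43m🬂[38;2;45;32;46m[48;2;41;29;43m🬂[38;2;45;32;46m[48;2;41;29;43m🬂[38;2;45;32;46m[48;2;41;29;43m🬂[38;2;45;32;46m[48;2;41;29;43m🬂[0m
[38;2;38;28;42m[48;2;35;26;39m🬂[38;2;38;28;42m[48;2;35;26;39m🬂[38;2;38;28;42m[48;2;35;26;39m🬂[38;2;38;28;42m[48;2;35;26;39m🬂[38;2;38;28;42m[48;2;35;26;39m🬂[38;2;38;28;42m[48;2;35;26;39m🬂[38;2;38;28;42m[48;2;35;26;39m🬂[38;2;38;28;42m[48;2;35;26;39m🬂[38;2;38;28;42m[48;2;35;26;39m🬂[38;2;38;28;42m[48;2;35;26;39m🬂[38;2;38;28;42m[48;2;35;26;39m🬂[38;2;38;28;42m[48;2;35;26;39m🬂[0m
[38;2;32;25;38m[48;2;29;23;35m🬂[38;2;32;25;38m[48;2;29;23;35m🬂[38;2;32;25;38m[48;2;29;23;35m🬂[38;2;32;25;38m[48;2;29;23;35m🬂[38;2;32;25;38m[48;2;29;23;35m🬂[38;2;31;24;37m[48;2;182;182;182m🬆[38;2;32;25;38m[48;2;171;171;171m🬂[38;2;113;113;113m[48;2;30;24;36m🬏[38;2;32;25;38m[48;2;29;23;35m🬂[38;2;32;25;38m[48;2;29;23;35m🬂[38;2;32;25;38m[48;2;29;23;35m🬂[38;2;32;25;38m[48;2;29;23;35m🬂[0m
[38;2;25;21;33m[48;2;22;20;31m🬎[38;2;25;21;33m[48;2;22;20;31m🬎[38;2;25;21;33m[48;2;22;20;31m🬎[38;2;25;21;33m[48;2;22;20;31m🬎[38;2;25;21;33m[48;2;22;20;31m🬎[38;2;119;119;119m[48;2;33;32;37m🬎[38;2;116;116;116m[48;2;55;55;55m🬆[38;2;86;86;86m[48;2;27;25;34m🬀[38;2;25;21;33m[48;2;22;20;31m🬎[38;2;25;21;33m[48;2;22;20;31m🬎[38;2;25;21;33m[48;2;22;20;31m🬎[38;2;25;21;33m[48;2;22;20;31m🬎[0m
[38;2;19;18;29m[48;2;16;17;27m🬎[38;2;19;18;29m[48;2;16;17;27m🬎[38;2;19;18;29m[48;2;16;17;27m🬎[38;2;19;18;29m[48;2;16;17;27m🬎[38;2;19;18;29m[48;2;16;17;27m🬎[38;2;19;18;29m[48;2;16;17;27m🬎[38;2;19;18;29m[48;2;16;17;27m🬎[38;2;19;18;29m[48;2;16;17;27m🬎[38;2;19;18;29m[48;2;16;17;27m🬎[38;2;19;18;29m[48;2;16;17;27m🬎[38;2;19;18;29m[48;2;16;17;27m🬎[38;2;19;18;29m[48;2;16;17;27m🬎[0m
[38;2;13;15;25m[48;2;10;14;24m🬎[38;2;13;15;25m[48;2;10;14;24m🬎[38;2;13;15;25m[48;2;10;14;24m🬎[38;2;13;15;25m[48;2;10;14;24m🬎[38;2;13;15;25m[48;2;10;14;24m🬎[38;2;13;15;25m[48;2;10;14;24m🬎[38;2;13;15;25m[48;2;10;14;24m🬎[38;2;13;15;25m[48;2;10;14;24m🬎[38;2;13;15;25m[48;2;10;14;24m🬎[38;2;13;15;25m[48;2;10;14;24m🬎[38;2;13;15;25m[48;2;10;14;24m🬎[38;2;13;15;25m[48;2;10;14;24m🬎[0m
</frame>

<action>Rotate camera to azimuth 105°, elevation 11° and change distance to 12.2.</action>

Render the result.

<frame>
[38;2;45;32;46m[48;2;41;29;43m🬂[38;2;45;32;46m[48;2;41;29;43m🬂[38;2;45;32;46m[48;2;41;29;43m🬂[38;2;45;32;46m[48;2;41;29;43m🬂[38;2;45;32;46m[48;2;41;29;43m🬂[38;2;45;32;46m[48;2;41;29;43m🬂[38;2;45;32;46m[48;2;41;29;43m🬂[38;2;45;32;46m[48;2;41;29;43m🬂[38;2;45;32;46m[48;2;41;29;43m🬂[38;2;45;32;46m[48;2;41;29;43m🬂[38;2;45;32;46m[48;2;41;29;43m🬂[38;2;45;32;46m[48;2;41;29;43m🬂[0m
[38;2;38;28;42m[48;2;35;26;39m🬂[38;2;38;28;42m[48;2;35;26;39m🬂[38;2;38;28;42m[48;2;35;26;39m🬂[38;2;38;28;42m[48;2;35;26;39m🬂[38;2;38;28;42m[48;2;35;26;39m🬂[38;2;38;28;42m[48;2;35;26;39m🬂[38;2;38;28;42m[48;2;35;26;39m🬂[38;2;38;28;42m[48;2;35;26;39m🬂[38;2;38;28;42m[48;2;35;26;39m🬂[38;2;38;28;42m[48;2;35;26;39m🬂[38;2;38;28;42m[48;2;35;26;39m🬂[38;2;38;28;42m[48;2;35;26;39m🬂[0m
[38;2;32;25;38m[48;2;29;23;35m🬂[38;2;32;25;38m[48;2;29;23;35m🬂[38;2;32;25;38m[48;2;29;23;35m🬂[38;2;32;25;38m[48;2;29;23;35m🬂[38;2;32;25;38m[48;2;29;23;35m🬂[38;2;30;24;36m[48;2;166;166;166m🬝[38;2;31;24;37m[48;2;181;181;181m🬎[38;2;32;25;38m[48;2;29;23;35m🬂[38;2;32;25;38m[48;2;29;23;35m🬂[38;2;32;25;38m[48;2;29;23;35m🬂[38;2;32;25;38m[48;2;29;23;35m🬂[38;2;32;25;38m[48;2;29;23;35m🬂[0m
[38;2;25;21;33m[48;2;22;20;31m🬎[38;2;25;21;33m[48;2;22;20;31m🬎[38;2;25;21;33m[48;2;22;20;31m🬎[38;2;25;21;33m[48;2;22;20;31m🬎[38;2;25;21;33m[48;2;22;20;31m🬎[38;2;109;109;109m[48;2;27;25;34m🬁[38;2;101;101;101m[48;2;33;32;37m🬂[38;2;25;21;33m[48;2;22;20;31m🬎[38;2;25;21;33m[48;2;22;20;31m🬎[38;2;25;21;33m[48;2;22;20;31m🬎[38;2;25;21;33m[48;2;22;20;31m🬎[38;2;25;21;33m[48;2;22;20;31m🬎[0m
[38;2;19;18;29m[48;2;16;17;27m🬎[38;2;19;18;29m[48;2;16;17;27m🬎[38;2;19;18;29m[48;2;16;17;27m🬎[38;2;19;18;29m[48;2;16;17;27m🬎[38;2;19;18;29m[48;2;16;17;27m🬎[38;2;19;18;29m[48;2;16;17;27m🬎[38;2;19;18;29m[48;2;16;17;27m🬎[38;2;19;18;29m[48;2;16;17;27m🬎[38;2;19;18;29m[48;2;16;17;27m🬎[38;2;19;18;29m[48;2;16;17;27m🬎[38;2;19;18;29m[48;2;16;17;27m🬎[38;2;19;18;29m[48;2;16;17;27m🬎[0m
[38;2;13;15;25m[48;2;10;14;24m🬎[38;2;13;15;25m[48;2;10;14;24m🬎[38;2;13;15;25m[48;2;10;14;24m🬎[38;2;13;15;25m[48;2;10;14;24m🬎[38;2;13;15;25m[48;2;10;14;24m🬎[38;2;13;15;25m[48;2;10;14;24m🬎[38;2;13;15;25m[48;2;10;14;24m🬎[38;2;13;15;25m[48;2;10;14;24m🬎[38;2;13;15;25m[48;2;10;14;24m🬎[38;2;13;15;25m[48;2;10;14;24m🬎[38;2;13;15;25m[48;2;10;14;24m🬎[38;2;13;15;25m[48;2;10;14;24m🬎[0m
</frame>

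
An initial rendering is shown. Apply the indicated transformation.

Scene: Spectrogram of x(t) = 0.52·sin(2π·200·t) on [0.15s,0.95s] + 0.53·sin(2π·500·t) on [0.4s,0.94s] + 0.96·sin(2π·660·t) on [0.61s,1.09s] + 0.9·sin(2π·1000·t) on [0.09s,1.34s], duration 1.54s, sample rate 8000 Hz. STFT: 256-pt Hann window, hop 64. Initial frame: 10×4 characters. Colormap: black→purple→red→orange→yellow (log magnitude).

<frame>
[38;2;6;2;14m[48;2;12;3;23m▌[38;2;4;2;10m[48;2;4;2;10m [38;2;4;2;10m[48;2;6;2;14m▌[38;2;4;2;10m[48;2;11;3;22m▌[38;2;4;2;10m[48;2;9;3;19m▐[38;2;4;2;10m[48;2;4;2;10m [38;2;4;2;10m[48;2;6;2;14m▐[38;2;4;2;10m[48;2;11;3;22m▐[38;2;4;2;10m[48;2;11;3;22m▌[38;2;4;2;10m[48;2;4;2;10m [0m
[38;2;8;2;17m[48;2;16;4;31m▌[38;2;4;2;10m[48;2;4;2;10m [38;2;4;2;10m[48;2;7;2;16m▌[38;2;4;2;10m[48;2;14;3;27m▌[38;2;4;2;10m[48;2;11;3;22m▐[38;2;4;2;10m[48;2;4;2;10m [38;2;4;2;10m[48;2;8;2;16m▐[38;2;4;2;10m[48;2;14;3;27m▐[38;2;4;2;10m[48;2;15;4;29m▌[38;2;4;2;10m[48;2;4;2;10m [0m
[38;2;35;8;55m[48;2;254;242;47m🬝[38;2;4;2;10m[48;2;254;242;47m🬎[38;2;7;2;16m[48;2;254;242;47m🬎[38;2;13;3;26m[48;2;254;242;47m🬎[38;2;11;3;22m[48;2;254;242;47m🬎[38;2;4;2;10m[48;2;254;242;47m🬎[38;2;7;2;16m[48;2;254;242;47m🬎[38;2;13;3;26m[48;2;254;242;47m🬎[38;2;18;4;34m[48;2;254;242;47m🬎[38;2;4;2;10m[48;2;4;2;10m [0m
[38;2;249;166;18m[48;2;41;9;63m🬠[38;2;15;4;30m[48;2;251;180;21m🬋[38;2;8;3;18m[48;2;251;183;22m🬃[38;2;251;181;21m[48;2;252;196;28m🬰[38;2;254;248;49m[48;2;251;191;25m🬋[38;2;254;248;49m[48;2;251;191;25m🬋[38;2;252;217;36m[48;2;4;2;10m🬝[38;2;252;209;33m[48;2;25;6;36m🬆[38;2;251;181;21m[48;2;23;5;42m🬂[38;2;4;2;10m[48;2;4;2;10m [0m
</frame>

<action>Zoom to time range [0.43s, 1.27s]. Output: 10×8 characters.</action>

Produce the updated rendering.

<frame>
[38;2;4;2;10m[48;2;4;2;10m [38;2;4;2;10m[48;2;5;2;12m▌[38;2;10;3;21m[48;2;4;2;10m▌[38;2;4;2;10m[48;2;4;2;10m [38;2;4;2;10m[48;2;4;2;10m [38;2;4;2;10m[48;2;4;2;10m [38;2;6;2;14m[48;2;4;2;10m▌[38;2;4;2;10m[48;2;5;2;11m▌[38;2;10;3;21m[48;2;4;2;10m▌[38;2;4;2;10m[48;2;4;2;10m [0m
[38;2;4;2;10m[48;2;4;2;10m [38;2;4;2;10m[48;2;5;2;12m▌[38;2;4;2;10m[48;2;10;3;21m▐[38;2;4;2;10m[48;2;4;2;10m [38;2;4;2;10m[48;2;4;2;10m [38;2;4;2;10m[48;2;4;2;10m [38;2;4;2;10m[48;2;6;2;14m▐[38;2;4;2;10m[48;2;5;2;11m▌[38;2;4;2;10m[48;2;11;3;21m▐[38;2;4;2;10m[48;2;4;2;10m [0m
[38;2;4;2;10m[48;2;4;2;10m [38;2;4;2;10m[48;2;5;2;12m▌[38;2;4;2;10m[48;2;11;3;23m▐[38;2;4;2;10m[48;2;4;2;10m [38;2;4;2;10m[48;2;4;2;10m [38;2;4;2;10m[48;2;4;2;10m [38;2;4;2;10m[48;2;7;2;15m▐[38;2;4;2;10m[48;2;5;2;12m▌[38;2;4;2;10m[48;2;11;3;23m▐[38;2;4;2;10m[48;2;4;2;10m [0m
[38;2;4;2;10m[48;2;4;2;10m [38;2;4;2;10m[48;2;5;2;12m▌[38;2;4;2;10m[48;2;14;3;27m▐[38;2;4;2;10m[48;2;4;2;10m [38;2;4;2;10m[48;2;4;2;10m [38;2;4;2;10m[48;2;4;2;10m [38;2;4;2;10m[48;2;8;2;17m▐[38;2;4;2;10m[48;2;5;2;12m▌[38;2;4;2;10m[48;2;14;3;27m▐[38;2;4;2;10m[48;2;4;2;10m [0m
[38;2;4;2;10m[48;2;4;2;10m [38;2;4;2;10m[48;2;6;2;14m▌[38;2;4;2;10m[48;2;18;4;34m▐[38;2;4;2;10m[48;2;4;2;10m [38;2;4;2;10m[48;2;4;2;10m [38;2;4;2;10m[48;2;4;2;10m [38;2;4;2;10m[48;2;10;3;21m▐[38;2;4;2;10m[48;2;6;2;14m▌[38;2;4;2;10m[48;2;19;4;35m▐[38;2;4;2;10m[48;2;4;2;10m [0m
[38;2;4;2;10m[48;2;254;243;47m🬎[38;2;6;2;14m[48;2;254;243;47m🬎[38;2;16;4;30m[48;2;254;243;47m🬎[38;2;4;2;10m[48;2;254;243;47m🬎[38;2;4;2;10m[48;2;254;243;47m🬎[38;2;4;2;10m[48;2;254;243;47m🬎[38;2;9;3;19m[48;2;254;243;47m🬎[38;2;6;2;13m[48;2;254;243;47m🬎[38;2;16;4;30m[48;2;254;243;47m🬎[38;2;4;2;10m[48;2;254;243;47m🬎[0m
[38;2;4;2;10m[48;2;251;186;24m🬋[38;2;17;4;31m[48;2;251;186;24m🬋[38;2;251;190;25m[48;2;254;248;49m🬎[38;2;251;189;25m[48;2;254;248;49m🬎[38;2;251;189;25m[48;2;254;248;49m🬎[38;2;251;189;25m[48;2;254;248;49m🬎[38;2;251;190;25m[48;2;254;249;49m🬎[38;2;251;190;25m[48;2;254;248;49m🬎[38;2;4;2;10m[48;2;251;194;27m🬦[38;2;251;179;21m[48;2;4;2;10m🬂[0m
[38;2;245;156;23m[48;2;203;59;74m🬎[38;2;245;157;22m[48;2;203;59;74m🬎[38;2;247;161;20m[48;2;207;67;68m🬎[38;2;245;156;23m[48;2;203;59;74m🬎[38;2;245;156;23m[48;2;203;59;74m🬎[38;2;245;156;23m[48;2;203;59;74m🬎[38;2;238;139;30m[48;2;4;2;10m▌[38;2;16;4;31m[48;2;4;2;10m▐[38;2;72;17;86m[48;2;4;2;10m▌[38;2;4;2;10m[48;2;4;2;10m [0m
</frame>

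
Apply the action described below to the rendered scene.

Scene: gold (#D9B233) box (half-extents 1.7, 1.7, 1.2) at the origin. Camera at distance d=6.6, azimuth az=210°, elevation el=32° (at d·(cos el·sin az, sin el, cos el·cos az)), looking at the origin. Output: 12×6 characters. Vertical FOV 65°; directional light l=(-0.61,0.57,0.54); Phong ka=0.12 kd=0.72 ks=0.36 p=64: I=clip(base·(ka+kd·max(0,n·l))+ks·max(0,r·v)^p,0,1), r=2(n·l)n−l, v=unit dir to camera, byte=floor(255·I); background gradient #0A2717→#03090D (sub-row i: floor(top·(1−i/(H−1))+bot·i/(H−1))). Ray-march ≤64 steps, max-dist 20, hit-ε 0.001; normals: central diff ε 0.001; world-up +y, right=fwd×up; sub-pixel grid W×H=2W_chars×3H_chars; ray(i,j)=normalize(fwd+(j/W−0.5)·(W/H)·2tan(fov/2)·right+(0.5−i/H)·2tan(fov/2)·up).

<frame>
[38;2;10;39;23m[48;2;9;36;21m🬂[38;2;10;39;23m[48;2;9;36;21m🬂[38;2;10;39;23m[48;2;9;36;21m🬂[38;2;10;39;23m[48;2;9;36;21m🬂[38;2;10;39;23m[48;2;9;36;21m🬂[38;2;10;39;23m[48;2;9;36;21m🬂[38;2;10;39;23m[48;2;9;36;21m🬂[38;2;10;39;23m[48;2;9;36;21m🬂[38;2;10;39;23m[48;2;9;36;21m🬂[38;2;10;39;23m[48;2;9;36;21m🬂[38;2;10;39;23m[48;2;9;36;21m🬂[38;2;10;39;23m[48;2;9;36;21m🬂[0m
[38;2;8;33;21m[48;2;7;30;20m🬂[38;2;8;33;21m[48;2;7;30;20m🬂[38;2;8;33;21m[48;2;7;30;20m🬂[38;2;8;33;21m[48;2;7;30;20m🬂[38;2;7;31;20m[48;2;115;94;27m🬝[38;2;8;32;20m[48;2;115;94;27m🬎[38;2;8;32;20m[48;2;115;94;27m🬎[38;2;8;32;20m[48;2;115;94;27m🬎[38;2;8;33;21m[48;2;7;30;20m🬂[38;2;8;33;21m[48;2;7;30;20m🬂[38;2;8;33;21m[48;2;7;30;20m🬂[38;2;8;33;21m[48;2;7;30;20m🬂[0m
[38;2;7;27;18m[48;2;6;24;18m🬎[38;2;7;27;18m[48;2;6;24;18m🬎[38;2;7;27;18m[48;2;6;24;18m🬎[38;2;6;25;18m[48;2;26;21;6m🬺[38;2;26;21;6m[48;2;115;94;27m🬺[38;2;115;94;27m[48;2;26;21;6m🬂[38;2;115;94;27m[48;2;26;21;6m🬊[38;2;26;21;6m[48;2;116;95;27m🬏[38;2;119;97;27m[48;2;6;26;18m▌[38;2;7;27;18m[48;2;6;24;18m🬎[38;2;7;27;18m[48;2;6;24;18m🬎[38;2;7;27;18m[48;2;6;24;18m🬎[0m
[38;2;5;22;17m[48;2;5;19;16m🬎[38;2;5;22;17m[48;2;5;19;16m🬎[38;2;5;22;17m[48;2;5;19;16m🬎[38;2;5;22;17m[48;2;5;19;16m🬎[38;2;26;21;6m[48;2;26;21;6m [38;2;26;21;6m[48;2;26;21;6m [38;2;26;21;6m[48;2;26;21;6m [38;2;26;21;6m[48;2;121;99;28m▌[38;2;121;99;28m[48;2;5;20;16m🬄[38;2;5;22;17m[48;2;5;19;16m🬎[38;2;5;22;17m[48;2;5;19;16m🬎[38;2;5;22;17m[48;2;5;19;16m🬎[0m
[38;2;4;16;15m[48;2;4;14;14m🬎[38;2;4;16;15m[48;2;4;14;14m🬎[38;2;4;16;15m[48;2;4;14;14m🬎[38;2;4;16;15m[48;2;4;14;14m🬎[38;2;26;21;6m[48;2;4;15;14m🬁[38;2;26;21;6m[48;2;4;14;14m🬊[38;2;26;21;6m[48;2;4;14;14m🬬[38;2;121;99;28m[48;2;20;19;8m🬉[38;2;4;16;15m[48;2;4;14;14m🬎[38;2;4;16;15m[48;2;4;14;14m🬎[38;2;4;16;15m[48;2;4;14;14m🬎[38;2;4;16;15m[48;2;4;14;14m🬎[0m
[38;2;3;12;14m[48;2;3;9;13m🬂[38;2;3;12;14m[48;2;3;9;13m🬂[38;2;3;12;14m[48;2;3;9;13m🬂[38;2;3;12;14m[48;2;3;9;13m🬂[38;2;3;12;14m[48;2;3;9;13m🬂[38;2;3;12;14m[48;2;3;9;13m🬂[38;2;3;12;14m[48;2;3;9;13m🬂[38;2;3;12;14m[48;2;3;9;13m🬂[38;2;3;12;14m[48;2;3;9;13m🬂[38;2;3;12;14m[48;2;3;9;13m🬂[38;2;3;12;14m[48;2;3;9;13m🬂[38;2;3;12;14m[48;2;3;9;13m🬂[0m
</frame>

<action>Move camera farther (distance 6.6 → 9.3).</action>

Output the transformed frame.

<frame>
[38;2;10;39;23m[48;2;9;36;21m🬂[38;2;10;39;23m[48;2;9;36;21m🬂[38;2;10;39;23m[48;2;9;36;21m🬂[38;2;10;39;23m[48;2;9;36;21m🬂[38;2;10;39;23m[48;2;9;36;21m🬂[38;2;10;39;23m[48;2;9;36;21m🬂[38;2;10;39;23m[48;2;9;36;21m🬂[38;2;10;39;23m[48;2;9;36;21m🬂[38;2;10;39;23m[48;2;9;36;21m🬂[38;2;10;39;23m[48;2;9;36;21m🬂[38;2;10;39;23m[48;2;9;36;21m🬂[38;2;10;39;23m[48;2;9;36;21m🬂[0m
[38;2;8;33;21m[48;2;7;30;20m🬂[38;2;8;33;21m[48;2;7;30;20m🬂[38;2;8;33;21m[48;2;7;30;20m🬂[38;2;8;33;21m[48;2;7;30;20m🬂[38;2;8;33;21m[48;2;7;30;20m🬂[38;2;8;33;21m[48;2;7;30;20m🬂[38;2;8;33;21m[48;2;7;30;20m🬂[38;2;8;33;21m[48;2;7;30;20m🬂[38;2;8;33;21m[48;2;7;30;20m🬂[38;2;8;33;21m[48;2;7;30;20m🬂[38;2;8;33;21m[48;2;7;30;20m🬂[38;2;8;33;21m[48;2;7;30;20m🬂[0m
[38;2;7;27;18m[48;2;6;24;18m🬎[38;2;7;27;18m[48;2;6;24;18m🬎[38;2;7;27;18m[48;2;6;24;18m🬎[38;2;7;27;18m[48;2;6;24;18m🬎[38;2;6;26;18m[48;2;26;21;6m🬕[38;2;115;94;27m[48;2;26;21;6m🬎[38;2;115;94;27m[48;2;26;21;6m🬎[38;2;7;28;19m[48;2;119;97;27m🬂[38;2;7;27;18m[48;2;6;24;18m🬎[38;2;7;27;18m[48;2;6;24;18m🬎[38;2;7;27;18m[48;2;6;24;18m🬎[38;2;7;27;18m[48;2;6;24;18m🬎[0m
[38;2;5;22;17m[48;2;5;19;16m🬎[38;2;5;22;17m[48;2;5;19;16m🬎[38;2;5;22;17m[48;2;5;19;16m🬎[38;2;5;22;17m[48;2;5;19;16m🬎[38;2;26;21;6m[48;2;5;20;16m🬉[38;2;26;21;6m[48;2;26;21;6m [38;2;26;21;6m[48;2;26;21;6m [38;2;121;99;28m[48;2;5;20;16m🬕[38;2;5;22;17m[48;2;5;19;16m🬎[38;2;5;22;17m[48;2;5;19;16m🬎[38;2;5;22;17m[48;2;5;19;16m🬎[38;2;5;22;17m[48;2;5;19;16m🬎[0m
[38;2;4;16;15m[48;2;4;14;14m🬎[38;2;4;16;15m[48;2;4;14;14m🬎[38;2;4;16;15m[48;2;4;14;14m🬎[38;2;4;16;15m[48;2;4;14;14m🬎[38;2;4;16;15m[48;2;4;14;14m🬎[38;2;4;16;15m[48;2;4;14;14m🬎[38;2;26;21;6m[48;2;4;15;14m🬂[38;2;121;99;28m[48;2;4;15;14m🬀[38;2;4;16;15m[48;2;4;14;14m🬎[38;2;4;16;15m[48;2;4;14;14m🬎[38;2;4;16;15m[48;2;4;14;14m🬎[38;2;4;16;15m[48;2;4;14;14m🬎[0m
[38;2;3;12;14m[48;2;3;9;13m🬂[38;2;3;12;14m[48;2;3;9;13m🬂[38;2;3;12;14m[48;2;3;9;13m🬂[38;2;3;12;14m[48;2;3;9;13m🬂[38;2;3;12;14m[48;2;3;9;13m🬂[38;2;3;12;14m[48;2;3;9;13m🬂[38;2;3;12;14m[48;2;3;9;13m🬂[38;2;3;12;14m[48;2;3;9;13m🬂[38;2;3;12;14m[48;2;3;9;13m🬂[38;2;3;12;14m[48;2;3;9;13m🬂[38;2;3;12;14m[48;2;3;9;13m🬂[38;2;3;12;14m[48;2;3;9;13m🬂[0m
</frame>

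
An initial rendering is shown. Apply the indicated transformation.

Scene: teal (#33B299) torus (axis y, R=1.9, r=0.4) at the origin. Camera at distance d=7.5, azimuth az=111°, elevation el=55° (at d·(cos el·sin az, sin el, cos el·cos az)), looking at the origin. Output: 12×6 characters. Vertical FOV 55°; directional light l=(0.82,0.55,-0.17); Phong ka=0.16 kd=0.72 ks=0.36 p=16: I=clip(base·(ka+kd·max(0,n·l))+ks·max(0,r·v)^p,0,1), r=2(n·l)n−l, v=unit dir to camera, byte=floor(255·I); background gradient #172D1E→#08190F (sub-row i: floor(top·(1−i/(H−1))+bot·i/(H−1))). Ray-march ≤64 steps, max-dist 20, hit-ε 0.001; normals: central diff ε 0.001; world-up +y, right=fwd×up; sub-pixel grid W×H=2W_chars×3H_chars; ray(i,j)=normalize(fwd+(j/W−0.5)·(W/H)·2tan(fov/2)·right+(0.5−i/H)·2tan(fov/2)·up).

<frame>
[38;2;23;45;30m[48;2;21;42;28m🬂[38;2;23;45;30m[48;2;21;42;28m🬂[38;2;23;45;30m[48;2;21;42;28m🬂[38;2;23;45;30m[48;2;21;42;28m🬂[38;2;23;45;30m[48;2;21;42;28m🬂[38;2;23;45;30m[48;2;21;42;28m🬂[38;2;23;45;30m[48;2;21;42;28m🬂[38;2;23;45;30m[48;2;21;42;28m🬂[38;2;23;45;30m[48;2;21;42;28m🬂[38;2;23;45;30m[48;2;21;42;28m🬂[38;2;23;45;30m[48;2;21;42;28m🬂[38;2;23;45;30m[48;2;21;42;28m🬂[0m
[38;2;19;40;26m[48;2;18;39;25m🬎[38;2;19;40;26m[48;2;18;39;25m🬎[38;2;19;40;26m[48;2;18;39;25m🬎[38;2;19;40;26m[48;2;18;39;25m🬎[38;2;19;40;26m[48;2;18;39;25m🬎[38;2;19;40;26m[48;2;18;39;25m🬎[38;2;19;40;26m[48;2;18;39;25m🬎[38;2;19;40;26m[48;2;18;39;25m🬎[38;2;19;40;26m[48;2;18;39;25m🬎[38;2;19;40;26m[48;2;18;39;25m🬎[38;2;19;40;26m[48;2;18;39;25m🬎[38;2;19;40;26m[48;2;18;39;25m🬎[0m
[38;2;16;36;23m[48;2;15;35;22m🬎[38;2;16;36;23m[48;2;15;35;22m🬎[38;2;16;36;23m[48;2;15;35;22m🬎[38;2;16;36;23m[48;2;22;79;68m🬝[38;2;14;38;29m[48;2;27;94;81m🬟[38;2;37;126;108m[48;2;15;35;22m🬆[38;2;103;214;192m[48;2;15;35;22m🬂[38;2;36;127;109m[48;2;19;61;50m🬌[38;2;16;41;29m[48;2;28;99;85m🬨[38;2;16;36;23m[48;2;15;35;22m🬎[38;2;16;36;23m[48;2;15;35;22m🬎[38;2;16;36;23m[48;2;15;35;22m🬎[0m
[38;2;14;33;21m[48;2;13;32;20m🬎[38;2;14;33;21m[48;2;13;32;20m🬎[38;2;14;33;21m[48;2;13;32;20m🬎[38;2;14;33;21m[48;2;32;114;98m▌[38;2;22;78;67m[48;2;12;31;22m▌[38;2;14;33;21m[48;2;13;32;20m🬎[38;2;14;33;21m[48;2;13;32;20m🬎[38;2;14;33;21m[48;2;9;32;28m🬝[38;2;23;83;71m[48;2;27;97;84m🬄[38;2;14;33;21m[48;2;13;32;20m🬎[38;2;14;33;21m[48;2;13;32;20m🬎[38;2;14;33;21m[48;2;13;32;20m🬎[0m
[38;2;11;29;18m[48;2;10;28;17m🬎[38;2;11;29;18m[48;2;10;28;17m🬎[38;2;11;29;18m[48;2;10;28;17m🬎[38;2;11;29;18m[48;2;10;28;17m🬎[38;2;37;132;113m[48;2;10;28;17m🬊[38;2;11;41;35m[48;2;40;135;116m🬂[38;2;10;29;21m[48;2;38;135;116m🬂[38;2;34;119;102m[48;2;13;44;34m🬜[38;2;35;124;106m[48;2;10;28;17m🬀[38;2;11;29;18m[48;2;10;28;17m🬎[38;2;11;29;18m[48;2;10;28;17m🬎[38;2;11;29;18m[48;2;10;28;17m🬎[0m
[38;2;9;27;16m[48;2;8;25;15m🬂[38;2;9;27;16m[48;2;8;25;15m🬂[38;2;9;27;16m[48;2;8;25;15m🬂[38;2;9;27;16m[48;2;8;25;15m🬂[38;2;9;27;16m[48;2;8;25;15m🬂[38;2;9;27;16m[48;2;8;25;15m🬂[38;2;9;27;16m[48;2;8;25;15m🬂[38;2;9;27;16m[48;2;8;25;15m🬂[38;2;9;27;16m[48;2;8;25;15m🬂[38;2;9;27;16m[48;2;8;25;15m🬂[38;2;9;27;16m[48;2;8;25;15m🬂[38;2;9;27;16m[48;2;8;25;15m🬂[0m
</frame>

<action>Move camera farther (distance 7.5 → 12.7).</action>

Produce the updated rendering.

<frame>
[38;2;23;45;30m[48;2;21;42;28m🬂[38;2;23;45;30m[48;2;21;42;28m🬂[38;2;23;45;30m[48;2;21;42;28m🬂[38;2;23;45;30m[48;2;21;42;28m🬂[38;2;23;45;30m[48;2;21;42;28m🬂[38;2;23;45;30m[48;2;21;42;28m🬂[38;2;23;45;30m[48;2;21;42;28m🬂[38;2;23;45;30m[48;2;21;42;28m🬂[38;2;23;45;30m[48;2;21;42;28m🬂[38;2;23;45;30m[48;2;21;42;28m🬂[38;2;23;45;30m[48;2;21;42;28m🬂[38;2;23;45;30m[48;2;21;42;28m🬂[0m
[38;2;19;40;26m[48;2;18;39;25m🬎[38;2;19;40;26m[48;2;18;39;25m🬎[38;2;19;40;26m[48;2;18;39;25m🬎[38;2;19;40;26m[48;2;18;39;25m🬎[38;2;19;40;26m[48;2;18;39;25m🬎[38;2;19;40;26m[48;2;18;39;25m🬎[38;2;19;40;26m[48;2;18;39;25m🬎[38;2;19;40;26m[48;2;18;39;25m🬎[38;2;19;40;26m[48;2;18;39;25m🬎[38;2;19;40;26m[48;2;18;39;25m🬎[38;2;19;40;26m[48;2;18;39;25m🬎[38;2;19;40;26m[48;2;18;39;25m🬎[0m
[38;2;16;36;23m[48;2;15;35;22m🬎[38;2;16;36;23m[48;2;15;35;22m🬎[38;2;16;36;23m[48;2;15;35;22m🬎[38;2;16;36;23m[48;2;15;35;22m🬎[38;2;16;36;23m[48;2;15;35;22m🬎[38;2;31;111;95m[48;2;16;36;23m🬖[38;2;46;143;124m[48;2;16;36;23m🬋[38;2;34;121;104m[48;2;16;36;23m🬏[38;2;16;36;23m[48;2;15;35;22m🬎[38;2;16;36;23m[48;2;15;35;22m🬎[38;2;16;36;23m[48;2;15;35;22m🬎[38;2;16;36;23m[48;2;15;35;22m🬎[0m
[38;2;14;33;21m[48;2;13;32;20m🬎[38;2;14;33;21m[48;2;13;32;20m🬎[38;2;14;33;21m[48;2;13;32;20m🬎[38;2;14;33;21m[48;2;13;32;20m🬎[38;2;28;100;86m[48;2;13;32;20m🬉[38;2;15;40;29m[48;2;38;133;114m🬎[38;2;14;33;21m[48;2;29;104;89m🬎[38;2;37;130;111m[48;2;17;57;46m🬏[38;2;14;33;21m[48;2;13;32;20m🬎[38;2;14;33;21m[48;2;13;32;20m🬎[38;2;14;33;21m[48;2;13;32;20m🬎[38;2;14;33;21m[48;2;13;32;20m🬎[0m
[38;2;11;29;18m[48;2;10;28;17m🬎[38;2;11;29;18m[48;2;10;28;17m🬎[38;2;11;29;18m[48;2;10;28;17m🬎[38;2;11;29;18m[48;2;10;28;17m🬎[38;2;11;29;18m[48;2;10;28;17m🬎[38;2;11;29;18m[48;2;10;28;17m🬎[38;2;11;29;18m[48;2;10;28;17m🬎[38;2;11;29;18m[48;2;10;28;17m🬎[38;2;11;29;18m[48;2;10;28;17m🬎[38;2;11;29;18m[48;2;10;28;17m🬎[38;2;11;29;18m[48;2;10;28;17m🬎[38;2;11;29;18m[48;2;10;28;17m🬎[0m
[38;2;9;27;16m[48;2;8;25;15m🬂[38;2;9;27;16m[48;2;8;25;15m🬂[38;2;9;27;16m[48;2;8;25;15m🬂[38;2;9;27;16m[48;2;8;25;15m🬂[38;2;9;27;16m[48;2;8;25;15m🬂[38;2;9;27;16m[48;2;8;25;15m🬂[38;2;9;27;16m[48;2;8;25;15m🬂[38;2;9;27;16m[48;2;8;25;15m🬂[38;2;9;27;16m[48;2;8;25;15m🬂[38;2;9;27;16m[48;2;8;25;15m🬂[38;2;9;27;16m[48;2;8;25;15m🬂[38;2;9;27;16m[48;2;8;25;15m🬂[0m
</frame>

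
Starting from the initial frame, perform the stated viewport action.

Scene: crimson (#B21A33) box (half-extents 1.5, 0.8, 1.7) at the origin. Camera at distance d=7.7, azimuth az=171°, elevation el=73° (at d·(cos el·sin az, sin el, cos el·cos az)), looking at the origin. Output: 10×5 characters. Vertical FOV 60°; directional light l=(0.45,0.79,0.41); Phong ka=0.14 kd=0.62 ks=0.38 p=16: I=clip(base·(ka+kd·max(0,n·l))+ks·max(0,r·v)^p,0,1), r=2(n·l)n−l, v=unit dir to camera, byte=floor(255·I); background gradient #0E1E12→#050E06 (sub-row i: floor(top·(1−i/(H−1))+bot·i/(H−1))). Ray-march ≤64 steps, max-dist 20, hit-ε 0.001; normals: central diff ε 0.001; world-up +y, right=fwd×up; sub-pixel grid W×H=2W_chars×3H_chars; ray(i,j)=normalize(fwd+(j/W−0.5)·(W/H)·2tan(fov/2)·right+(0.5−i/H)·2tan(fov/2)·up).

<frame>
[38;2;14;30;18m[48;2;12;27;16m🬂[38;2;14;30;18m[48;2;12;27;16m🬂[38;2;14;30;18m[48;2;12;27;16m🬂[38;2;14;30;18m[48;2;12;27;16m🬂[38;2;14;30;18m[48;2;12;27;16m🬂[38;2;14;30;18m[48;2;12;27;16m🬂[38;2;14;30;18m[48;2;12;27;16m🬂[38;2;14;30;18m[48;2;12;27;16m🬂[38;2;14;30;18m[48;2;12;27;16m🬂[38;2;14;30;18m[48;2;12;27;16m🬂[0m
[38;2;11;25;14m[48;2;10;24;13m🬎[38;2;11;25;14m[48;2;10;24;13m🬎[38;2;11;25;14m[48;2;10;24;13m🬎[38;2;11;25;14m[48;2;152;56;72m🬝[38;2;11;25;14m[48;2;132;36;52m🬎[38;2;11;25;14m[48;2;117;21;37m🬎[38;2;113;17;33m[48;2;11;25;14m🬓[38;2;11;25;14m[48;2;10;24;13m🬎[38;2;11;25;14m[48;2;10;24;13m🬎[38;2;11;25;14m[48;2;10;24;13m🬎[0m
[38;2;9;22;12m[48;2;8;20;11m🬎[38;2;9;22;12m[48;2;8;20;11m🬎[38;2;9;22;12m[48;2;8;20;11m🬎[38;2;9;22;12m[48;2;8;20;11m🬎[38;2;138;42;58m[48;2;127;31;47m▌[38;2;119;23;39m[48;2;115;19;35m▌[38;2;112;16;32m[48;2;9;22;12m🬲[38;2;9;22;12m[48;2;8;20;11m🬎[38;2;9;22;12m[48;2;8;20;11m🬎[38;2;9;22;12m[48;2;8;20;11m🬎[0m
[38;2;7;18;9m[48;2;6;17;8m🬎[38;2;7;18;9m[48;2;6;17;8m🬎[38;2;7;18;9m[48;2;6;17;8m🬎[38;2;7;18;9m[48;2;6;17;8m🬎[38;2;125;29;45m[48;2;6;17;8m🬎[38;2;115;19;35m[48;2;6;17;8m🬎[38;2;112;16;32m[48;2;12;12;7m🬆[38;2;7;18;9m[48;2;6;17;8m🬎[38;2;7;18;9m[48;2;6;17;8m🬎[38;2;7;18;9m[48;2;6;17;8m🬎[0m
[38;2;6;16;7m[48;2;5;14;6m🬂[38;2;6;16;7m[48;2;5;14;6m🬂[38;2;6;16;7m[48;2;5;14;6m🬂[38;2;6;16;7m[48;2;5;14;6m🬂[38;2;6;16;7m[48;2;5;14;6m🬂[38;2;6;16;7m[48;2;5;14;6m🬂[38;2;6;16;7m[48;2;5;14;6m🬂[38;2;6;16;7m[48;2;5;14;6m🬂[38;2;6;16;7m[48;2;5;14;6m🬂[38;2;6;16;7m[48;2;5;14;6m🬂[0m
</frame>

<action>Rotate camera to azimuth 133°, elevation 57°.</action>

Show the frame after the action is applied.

<frame>
[38;2;14;30;18m[48;2;12;27;16m🬂[38;2;14;30;18m[48;2;12;27;16m🬂[38;2;14;30;18m[48;2;12;27;16m🬂[38;2;14;30;18m[48;2;12;27;16m🬂[38;2;14;30;18m[48;2;12;27;16m🬂[38;2;14;30;18m[48;2;12;27;16m🬂[38;2;14;30;18m[48;2;12;27;16m🬂[38;2;14;30;18m[48;2;12;27;16m🬂[38;2;14;30;18m[48;2;12;27;16m🬂[38;2;14;30;18m[48;2;12;27;16m🬂[0m
[38;2;11;25;14m[48;2;10;24;13m🬎[38;2;11;25;14m[48;2;10;24;13m🬎[38;2;11;25;14m[48;2;10;24;13m🬎[38;2;11;25;14m[48;2;10;24;13m🬎[38;2;11;25;14m[48;2;112;16;32m🬝[38;2;11;25;14m[48;2;112;16;32m🬎[38;2;11;25;14m[48;2;10;24;13m🬎[38;2;11;25;14m[48;2;10;24;13m🬎[38;2;11;25;14m[48;2;10;24;13m🬎[38;2;11;25;14m[48;2;10;24;13m🬎[0m
[38;2;9;22;12m[48;2;8;20;11m🬎[38;2;9;22;12m[48;2;8;20;11m🬎[38;2;9;22;12m[48;2;8;20;11m🬎[38;2;99;14;28m[48;2;9;21;11m▐[38;2;112;16;32m[48;2;112;17;32m🬬[38;2;112;16;32m[48;2;112;16;32m [38;2;112;16;32m[48;2;10;23;12m🬺[38;2;112;16;32m[48;2;9;21;11m🬃[38;2;9;22;12m[48;2;8;20;11m🬎[38;2;9;22;12m[48;2;8;20;11m🬎[0m
[38;2;7;18;9m[48;2;6;17;8m🬎[38;2;7;18;9m[48;2;6;17;8m🬎[38;2;7;18;9m[48;2;6;17;8m🬎[38;2;7;18;9m[48;2;6;17;8m🬎[38;2;86;12;24m[48;2;6;17;8m🬊[38;2;104;14;29m[48;2;24;3;7m🬝[38;2;112;16;32m[48;2;6;17;8m🬀[38;2;7;18;9m[48;2;6;17;8m🬎[38;2;7;18;9m[48;2;6;17;8m🬎[38;2;7;18;9m[48;2;6;17;8m🬎[0m
[38;2;6;16;7m[48;2;5;14;6m🬂[38;2;6;16;7m[48;2;5;14;6m🬂[38;2;6;16;7m[48;2;5;14;6m🬂[38;2;6;16;7m[48;2;5;14;6m🬂[38;2;6;16;7m[48;2;5;14;6m🬂[38;2;6;16;7m[48;2;5;14;6m🬂[38;2;6;16;7m[48;2;5;14;6m🬂[38;2;6;16;7m[48;2;5;14;6m🬂[38;2;6;16;7m[48;2;5;14;6m🬂[38;2;6;16;7m[48;2;5;14;6m🬂[0m
</frame>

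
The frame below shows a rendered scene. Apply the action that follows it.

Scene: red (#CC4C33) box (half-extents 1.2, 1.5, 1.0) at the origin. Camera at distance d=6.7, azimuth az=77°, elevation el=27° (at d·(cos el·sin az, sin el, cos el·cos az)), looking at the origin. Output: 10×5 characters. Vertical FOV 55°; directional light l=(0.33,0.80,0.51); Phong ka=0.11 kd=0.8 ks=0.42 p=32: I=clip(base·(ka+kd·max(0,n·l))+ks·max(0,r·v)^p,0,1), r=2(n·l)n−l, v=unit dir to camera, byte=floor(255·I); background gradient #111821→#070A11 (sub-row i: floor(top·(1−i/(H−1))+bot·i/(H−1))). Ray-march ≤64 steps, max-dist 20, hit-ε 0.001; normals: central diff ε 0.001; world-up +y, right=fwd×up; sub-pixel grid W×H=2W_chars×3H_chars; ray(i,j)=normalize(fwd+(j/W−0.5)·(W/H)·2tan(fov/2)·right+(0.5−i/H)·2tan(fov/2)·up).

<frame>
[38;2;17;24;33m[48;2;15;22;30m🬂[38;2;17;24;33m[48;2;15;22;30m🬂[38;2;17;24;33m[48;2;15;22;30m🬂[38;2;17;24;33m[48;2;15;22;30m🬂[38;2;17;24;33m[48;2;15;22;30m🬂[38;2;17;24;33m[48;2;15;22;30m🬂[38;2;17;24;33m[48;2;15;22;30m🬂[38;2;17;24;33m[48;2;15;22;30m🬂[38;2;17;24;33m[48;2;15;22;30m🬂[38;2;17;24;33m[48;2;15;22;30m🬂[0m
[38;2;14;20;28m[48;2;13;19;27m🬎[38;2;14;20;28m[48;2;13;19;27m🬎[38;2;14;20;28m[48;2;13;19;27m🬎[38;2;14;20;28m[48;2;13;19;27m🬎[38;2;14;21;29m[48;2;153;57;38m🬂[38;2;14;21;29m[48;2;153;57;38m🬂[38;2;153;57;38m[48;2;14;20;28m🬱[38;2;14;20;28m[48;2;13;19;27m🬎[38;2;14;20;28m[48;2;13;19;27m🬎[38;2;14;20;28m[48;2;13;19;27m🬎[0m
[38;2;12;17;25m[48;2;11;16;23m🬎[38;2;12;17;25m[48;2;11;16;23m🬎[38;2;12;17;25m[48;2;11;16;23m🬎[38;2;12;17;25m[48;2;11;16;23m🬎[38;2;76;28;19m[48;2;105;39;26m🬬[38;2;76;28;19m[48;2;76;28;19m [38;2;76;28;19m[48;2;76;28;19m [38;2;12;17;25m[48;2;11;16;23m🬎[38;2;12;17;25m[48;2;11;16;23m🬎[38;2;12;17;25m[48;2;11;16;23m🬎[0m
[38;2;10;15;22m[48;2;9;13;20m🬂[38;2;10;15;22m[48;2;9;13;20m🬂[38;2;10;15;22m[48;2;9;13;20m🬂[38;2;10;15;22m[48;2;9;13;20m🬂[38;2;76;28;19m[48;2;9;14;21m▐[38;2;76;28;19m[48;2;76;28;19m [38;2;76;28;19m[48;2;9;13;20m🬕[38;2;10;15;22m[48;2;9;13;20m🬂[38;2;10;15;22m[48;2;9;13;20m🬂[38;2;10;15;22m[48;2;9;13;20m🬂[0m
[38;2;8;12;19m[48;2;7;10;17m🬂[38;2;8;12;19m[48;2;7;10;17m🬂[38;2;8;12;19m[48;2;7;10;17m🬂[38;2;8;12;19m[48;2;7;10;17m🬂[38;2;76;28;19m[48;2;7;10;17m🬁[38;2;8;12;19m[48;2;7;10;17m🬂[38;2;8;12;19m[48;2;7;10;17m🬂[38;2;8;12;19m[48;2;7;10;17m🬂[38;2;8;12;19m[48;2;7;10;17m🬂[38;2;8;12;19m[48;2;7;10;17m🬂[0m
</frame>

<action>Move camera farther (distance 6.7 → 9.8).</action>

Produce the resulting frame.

<frame>
[38;2;17;24;33m[48;2;15;22;30m🬂[38;2;17;24;33m[48;2;15;22;30m🬂[38;2;17;24;33m[48;2;15;22;30m🬂[38;2;17;24;33m[48;2;15;22;30m🬂[38;2;17;24;33m[48;2;15;22;30m🬂[38;2;17;24;33m[48;2;15;22;30m🬂[38;2;17;24;33m[48;2;15;22;30m🬂[38;2;17;24;33m[48;2;15;22;30m🬂[38;2;17;24;33m[48;2;15;22;30m🬂[38;2;17;24;33m[48;2;15;22;30m🬂[0m
[38;2;14;20;28m[48;2;13;19;27m🬎[38;2;14;20;28m[48;2;13;19;27m🬎[38;2;14;20;28m[48;2;13;19;27m🬎[38;2;14;20;28m[48;2;13;19;27m🬎[38;2;13;20;28m[48;2;153;57;38m🬝[38;2;14;20;28m[48;2;153;57;38m🬎[38;2;14;20;28m[48;2;13;19;27m🬎[38;2;14;20;28m[48;2;13;19;27m🬎[38;2;14;20;28m[48;2;13;19;27m🬎[38;2;14;20;28m[48;2;13;19;27m🬎[0m
[38;2;12;17;25m[48;2;11;16;23m🬎[38;2;12;17;25m[48;2;11;16;23m🬎[38;2;12;17;25m[48;2;11;16;23m🬎[38;2;12;17;25m[48;2;11;16;23m🬎[38;2;153;57;38m[48;2;37;21;22m🬁[38;2;153;57;38m[48;2;76;28;19m🬂[38;2;76;28;19m[48;2;11;17;24m▌[38;2;12;17;25m[48;2;11;16;23m🬎[38;2;12;17;25m[48;2;11;16;23m🬎[38;2;12;17;25m[48;2;11;16;23m🬎[0m
[38;2;10;15;22m[48;2;9;13;20m🬂[38;2;10;15;22m[48;2;9;13;20m🬂[38;2;10;15;22m[48;2;9;13;20m🬂[38;2;10;15;22m[48;2;9;13;20m🬂[38;2;76;28;19m[48;2;9;13;20m🬉[38;2;76;28;19m[48;2;9;13;20m🬎[38;2;10;15;22m[48;2;9;13;20m🬂[38;2;10;15;22m[48;2;9;13;20m🬂[38;2;10;15;22m[48;2;9;13;20m🬂[38;2;10;15;22m[48;2;9;13;20m🬂[0m
[38;2;8;12;19m[48;2;7;10;17m🬂[38;2;8;12;19m[48;2;7;10;17m🬂[38;2;8;12;19m[48;2;7;10;17m🬂[38;2;8;12;19m[48;2;7;10;17m🬂[38;2;8;12;19m[48;2;7;10;17m🬂[38;2;8;12;19m[48;2;7;10;17m🬂[38;2;8;12;19m[48;2;7;10;17m🬂[38;2;8;12;19m[48;2;7;10;17m🬂[38;2;8;12;19m[48;2;7;10;17m🬂[38;2;8;12;19m[48;2;7;10;17m🬂[0m
</frame>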